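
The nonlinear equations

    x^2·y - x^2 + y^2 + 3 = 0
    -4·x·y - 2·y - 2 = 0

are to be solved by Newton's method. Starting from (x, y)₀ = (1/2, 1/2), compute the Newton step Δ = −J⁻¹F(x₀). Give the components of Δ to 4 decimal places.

(1.6667, -1.8333)

At (1/2, 1/2): F = (3.1250, -4.0000).
Jacobian J = [[2·x·y - 2·x, x^2 + 2·y], [-4·y, -4·x - 2]].
At the point, J = [[-0.5000, 1.2500], [-2.0000, -4.0000]] (det J = 4.5000).
Solving J·Δ = −F gives Δ = (1.6667, -1.8333).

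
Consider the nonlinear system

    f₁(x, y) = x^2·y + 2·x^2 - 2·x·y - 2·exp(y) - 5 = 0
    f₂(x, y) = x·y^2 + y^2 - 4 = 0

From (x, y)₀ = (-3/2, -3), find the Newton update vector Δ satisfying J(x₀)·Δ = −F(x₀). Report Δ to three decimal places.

At (-3/2, -3): F = (-16.34957, -8.500).
Jacobian J = [[2·x·y + 4·x - 2·y, x^2 - 2·x - 2·exp(y)], [y^2, 2·x·y + 2·y]].
At the point, J = [[9.000, 5.15043], [9.000, 3.000]] (det J = -19.35383).
Solving J·Δ = −F gives Δ = (-0.272, 3.650).

(-0.272, 3.650)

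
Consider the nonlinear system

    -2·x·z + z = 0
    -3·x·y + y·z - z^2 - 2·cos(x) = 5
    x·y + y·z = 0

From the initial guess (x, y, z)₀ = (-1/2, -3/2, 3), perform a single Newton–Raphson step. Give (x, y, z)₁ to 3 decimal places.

(-0.666, -2.199, -0.498)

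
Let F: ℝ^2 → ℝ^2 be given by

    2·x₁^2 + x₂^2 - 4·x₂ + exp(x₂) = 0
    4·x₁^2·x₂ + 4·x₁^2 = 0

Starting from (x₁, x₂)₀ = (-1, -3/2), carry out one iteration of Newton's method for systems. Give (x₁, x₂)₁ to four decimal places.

(-3.5513, 1.5513)

At (-1, -3/2): F = (10.473130, -2.0000).
Jacobian J = [[4·x₁, 2·x₂ + exp(x₂) - 4], [8·x₁·x₂ + 8·x₁, 4·x₁^2]].
At the point, J = [[-4.0000, -6.776870], [4.0000, 4.0000]] (det J = 11.107479).
Solving J·Δ = −F gives Δ = (-2.5513, 3.0513).
Then the next iterate is (x₁, x₂)₁ = (-3.5513, 1.5513).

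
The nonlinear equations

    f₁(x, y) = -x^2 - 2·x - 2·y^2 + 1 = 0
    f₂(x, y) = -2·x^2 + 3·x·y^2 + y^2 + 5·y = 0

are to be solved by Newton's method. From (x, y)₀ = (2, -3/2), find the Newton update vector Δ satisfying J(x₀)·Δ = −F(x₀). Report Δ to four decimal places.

(-1.7633, 0.1534)

At (2, -3/2): F = (-11.5000, 0.2500).
Jacobian J = [[-2·x - 2, -4·y], [-4·x + 3·y^2, 6·x·y + 2·y + 5]].
At the point, J = [[-6.0000, 6.0000], [-1.2500, -16.0000]] (det J = 103.5000).
Solving J·Δ = −F gives Δ = (-1.7633, 0.1534).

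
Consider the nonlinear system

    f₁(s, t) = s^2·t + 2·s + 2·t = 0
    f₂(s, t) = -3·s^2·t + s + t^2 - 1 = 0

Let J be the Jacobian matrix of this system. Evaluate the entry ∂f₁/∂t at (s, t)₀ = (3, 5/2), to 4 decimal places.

∂f₁/∂t = s^2 + 2.
At (3, 5/2) this is 11.0000.

11.0000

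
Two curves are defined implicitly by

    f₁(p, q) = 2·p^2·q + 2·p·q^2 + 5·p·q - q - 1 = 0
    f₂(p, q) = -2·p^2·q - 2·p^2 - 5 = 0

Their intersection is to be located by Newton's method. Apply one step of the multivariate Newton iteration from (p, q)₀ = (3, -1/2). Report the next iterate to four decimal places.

At (3, -1/2): F = (-15.5000, -14.0000).
Jacobian J = [[4·p·q + 2·q^2 + 5·q, 2·p^2 + 4·p·q + 5·p - 1], [-4·p·q - 4·p, -2·p^2]].
At the point, J = [[-8.0000, 26.0000], [-6.0000, -18.0000]] (det J = 300.0000).
Solving J·Δ = −F gives Δ = (-2.1433, -0.0633).
Then the next iterate is (p, q)₁ = (0.8567, -0.5633).

(0.8567, -0.5633)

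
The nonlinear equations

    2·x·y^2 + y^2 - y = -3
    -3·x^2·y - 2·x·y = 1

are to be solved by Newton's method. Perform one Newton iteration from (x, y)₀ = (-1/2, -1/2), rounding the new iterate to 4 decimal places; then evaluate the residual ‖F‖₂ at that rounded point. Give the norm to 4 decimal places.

At (-1/2, -1/2): F = (3.5000, -1.1250).
Jacobian J = [[2·y^2, 4·x·y + 2·y - 1], [-6·x·y - 2·y, -3·x^2 - 2·x]].
At the point, J = [[0.5000, -1.0000], [-0.5000, 0.2500]] (det J = -0.3750).
Solving J·Δ = −F gives Δ = (-0.6667, 3.1667).
Then the next iterate is (x, y)₁ = (-1.1667, 2.6667).
Re-evaluating at (-1.1667, 2.6667): F = (-9.148893, -5.667169), so ‖F‖₂ = 10.7619.

10.7619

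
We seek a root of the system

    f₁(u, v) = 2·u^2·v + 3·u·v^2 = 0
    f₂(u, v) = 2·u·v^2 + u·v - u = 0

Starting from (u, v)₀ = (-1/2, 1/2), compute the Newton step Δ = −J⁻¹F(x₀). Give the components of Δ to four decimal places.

(-0.5000, 0.0000)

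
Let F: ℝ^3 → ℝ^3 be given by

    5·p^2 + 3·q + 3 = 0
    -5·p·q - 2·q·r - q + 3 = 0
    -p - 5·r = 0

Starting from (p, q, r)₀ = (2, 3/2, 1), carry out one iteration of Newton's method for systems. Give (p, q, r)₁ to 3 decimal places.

At (2, 3/2, 1): F = (27.500, -16.500, -7.000).
Jacobian J = [[10·p, 3, 0], [-5·q, -5·p - 2·r - 1, -2·q], [-1, 0, -5]].
At the point, J = [[20.000, 3.000, 0.000], [-7.500, -13.000, -3.000], [-1.000, 0.000, -5.000]] (det J = 1196.500).
Solving J·Δ = −F gives Δ = (-1.340, -0.235, -1.132).
Then the next iterate is (p, q, r)₁ = (0.660, 1.265, -0.132).

(0.660, 1.265, -0.132)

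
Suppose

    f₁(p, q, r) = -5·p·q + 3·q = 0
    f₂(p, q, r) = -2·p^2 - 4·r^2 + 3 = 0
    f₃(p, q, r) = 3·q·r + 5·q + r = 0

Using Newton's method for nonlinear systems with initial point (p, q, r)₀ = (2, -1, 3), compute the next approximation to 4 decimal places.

At (2, -1, 3): F = (7.0000, -41.0000, -11.0000).
Jacobian J = [[-5·q, -5·p + 3, 0], [-4·p, 0, -8·r], [0, 3·r + 5, 3·q + 1]].
At the point, J = [[5.0000, -7.0000, 0.0000], [-8.0000, 0.0000, -24.0000], [0.0000, 14.0000, -2.0000]] (det J = 1792.0000).
Solving J·Δ = −F gives Δ = (-0.6016, 0.5703, -1.5078).
Then the next iterate is (p, q, r)₁ = (1.3984, -0.4297, 1.4922).

(1.3984, -0.4297, 1.4922)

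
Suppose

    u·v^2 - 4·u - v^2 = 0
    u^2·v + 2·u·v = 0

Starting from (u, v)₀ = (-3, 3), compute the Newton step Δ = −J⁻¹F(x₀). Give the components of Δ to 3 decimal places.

At (-3, 3): F = (-24.000, 9.000).
Jacobian J = [[v^2 - 4, 2·u·v - 2·v], [2·u·v + 2·v, u^2 + 2·u]].
At the point, J = [[5.000, -24.000], [-12.000, 3.000]] (det J = -273.000).
Solving J·Δ = −F gives Δ = (0.527, -0.890).

(0.527, -0.890)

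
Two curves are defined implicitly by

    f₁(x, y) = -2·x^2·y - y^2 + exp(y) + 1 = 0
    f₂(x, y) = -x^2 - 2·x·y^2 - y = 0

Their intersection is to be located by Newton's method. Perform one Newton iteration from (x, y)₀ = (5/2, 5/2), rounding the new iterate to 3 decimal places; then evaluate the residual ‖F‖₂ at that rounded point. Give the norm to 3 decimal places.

At (5/2, 5/2): F = (-24.31751, -40.000).
Jacobian J = [[-4·x·y, -2·x^2 - 2·y + exp(y)], [-2·x - 2·y^2, -4·x·y - 1]].
At the point, J = [[-25.000, -5.31751], [-17.500, -26.000]] (det J = 556.94364).
Solving J·Δ = −F gives Δ = (-0.753, -1.031).
Then the next iterate is (x, y)₁ = (1.747, 1.469).
Re-evaluating at (1.747, 1.469): F = (-5.77988, -12.06092), so ‖F‖₂ = 13.374.

13.374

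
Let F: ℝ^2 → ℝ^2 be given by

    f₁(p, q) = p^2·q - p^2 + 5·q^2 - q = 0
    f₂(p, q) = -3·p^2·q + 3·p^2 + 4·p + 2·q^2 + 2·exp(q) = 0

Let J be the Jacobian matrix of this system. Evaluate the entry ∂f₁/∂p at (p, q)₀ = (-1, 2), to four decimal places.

-2.0000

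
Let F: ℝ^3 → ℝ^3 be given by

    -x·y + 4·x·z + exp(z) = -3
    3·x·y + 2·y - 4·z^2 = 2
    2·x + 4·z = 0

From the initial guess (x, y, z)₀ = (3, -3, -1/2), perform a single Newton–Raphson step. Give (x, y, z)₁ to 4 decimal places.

(0.9636, -1.4001, -0.4818)

At (3, -3, -1/2): F = (6.606531, -36.0000, 4.0000).
Jacobian J = [[-y + 4·z, -x, 4·x + exp(z)], [3·y, 3·x + 2, -8·z], [2, 0, 4]].
At the point, J = [[1.0000, -3.0000, 12.606531], [-9.0000, 11.0000, 4.0000], [2.0000, 0.0000, 4.0000]] (det J = -365.343675).
Solving J·Δ = −F gives Δ = (-2.0364, 1.5999, 0.0182).
Then the next iterate is (x, y, z)₁ = (0.9636, -1.4001, -0.4818).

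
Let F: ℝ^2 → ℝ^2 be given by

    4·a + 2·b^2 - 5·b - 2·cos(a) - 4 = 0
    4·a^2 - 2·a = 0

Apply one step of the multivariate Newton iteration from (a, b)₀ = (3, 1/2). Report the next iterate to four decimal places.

At (3, 1/2): F = (7.979985, 30.0000).
Jacobian J = [[2·sin(a) + 4, 4·b - 5], [8·a - 2, 0]].
At the point, J = [[4.282240, -3.0000], [22.0000, 0.0000]] (det J = 66.0000).
Solving J·Δ = −F gives Δ = (-1.3636, 0.7135).
Then the next iterate is (a, b)₁ = (1.6364, 1.2135).

(1.6364, 1.2135)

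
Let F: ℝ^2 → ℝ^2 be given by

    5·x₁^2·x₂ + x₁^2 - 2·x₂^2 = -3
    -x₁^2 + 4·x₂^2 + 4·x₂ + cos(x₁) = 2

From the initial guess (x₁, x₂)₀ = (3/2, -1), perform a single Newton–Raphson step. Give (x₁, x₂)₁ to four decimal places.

(0.6214, -1.1668)

At (3/2, -1): F = (-8.0000, -4.179263).
Jacobian J = [[10·x₁·x₂ + 2·x₁, 5·x₁^2 - 4·x₂], [-2·x₁ - sin(x₁), 8·x₂ + 4]].
At the point, J = [[-12.0000, 15.2500], [-3.997495, -4.0000]] (det J = 108.961799).
Solving J·Δ = −F gives Δ = (-0.8786, -0.1668).
Then the next iterate is (x₁, x₂)₁ = (0.6214, -1.1668).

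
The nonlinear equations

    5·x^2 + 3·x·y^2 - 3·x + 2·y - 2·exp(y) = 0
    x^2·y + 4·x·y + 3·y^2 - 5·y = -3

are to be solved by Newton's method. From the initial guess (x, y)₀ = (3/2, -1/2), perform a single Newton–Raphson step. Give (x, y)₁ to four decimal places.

(2.4488, 4.2828)

At (3/2, -1/2): F = (5.661939, 2.1250).
Jacobian J = [[10·x + 3·y^2 - 3, 6·x·y - 2·exp(y) + 2], [2·x·y + 4·y, x^2 + 4·x + 6·y - 5]].
At the point, J = [[12.7500, -3.713061], [-3.5000, 0.2500]] (det J = -9.808215).
Solving J·Δ = −F gives Δ = (0.9488, 4.7828).
Then the next iterate is (x, y)₁ = (2.4488, 4.2828).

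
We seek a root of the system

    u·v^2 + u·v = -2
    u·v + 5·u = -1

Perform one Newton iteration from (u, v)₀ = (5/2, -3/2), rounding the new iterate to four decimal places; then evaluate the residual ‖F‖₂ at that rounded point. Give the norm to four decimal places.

2.1276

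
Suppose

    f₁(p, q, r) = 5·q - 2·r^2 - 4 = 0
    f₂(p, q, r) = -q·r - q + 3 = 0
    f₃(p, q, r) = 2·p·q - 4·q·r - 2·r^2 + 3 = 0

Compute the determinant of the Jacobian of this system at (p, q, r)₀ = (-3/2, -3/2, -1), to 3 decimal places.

-22.500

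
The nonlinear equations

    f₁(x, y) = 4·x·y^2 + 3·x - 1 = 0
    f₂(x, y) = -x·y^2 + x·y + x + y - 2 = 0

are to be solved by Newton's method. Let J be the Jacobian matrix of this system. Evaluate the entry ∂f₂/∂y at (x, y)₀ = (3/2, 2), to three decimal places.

∂f₂/∂y = -2·x·y + x + 1.
At (3/2, 2) this is -3.500.

-3.500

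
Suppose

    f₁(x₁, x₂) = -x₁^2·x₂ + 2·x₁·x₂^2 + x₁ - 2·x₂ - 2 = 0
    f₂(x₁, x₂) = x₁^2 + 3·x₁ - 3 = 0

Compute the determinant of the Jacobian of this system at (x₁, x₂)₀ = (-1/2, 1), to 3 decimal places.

8.500

J = [[-2·x₁·x₂ + 2·x₂^2 + 1, -x₁^2 + 4·x₁·x₂ - 2], [2·x₁ + 3, 0]].
At the point, J = [[4.000, -4.250], [2.000, 0.000]].
det J = 8.500.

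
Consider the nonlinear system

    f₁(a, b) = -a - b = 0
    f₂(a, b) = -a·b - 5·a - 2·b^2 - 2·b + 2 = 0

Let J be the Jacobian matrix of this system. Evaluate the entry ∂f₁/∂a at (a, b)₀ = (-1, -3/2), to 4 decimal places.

-1.0000

∂f₁/∂a = -1.
At (-1, -3/2) this is -1.0000.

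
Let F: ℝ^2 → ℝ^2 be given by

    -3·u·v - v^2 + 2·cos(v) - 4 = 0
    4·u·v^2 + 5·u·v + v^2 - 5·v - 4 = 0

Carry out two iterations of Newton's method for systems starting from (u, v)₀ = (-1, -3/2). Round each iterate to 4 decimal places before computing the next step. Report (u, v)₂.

(-3.7009, -0.2376)

At (-1, -3/2): F = (-10.608526, 4.2500).
Jacobian J = [[-3·v, -3·u - 2·v - 2·sin(v)], [4·v^2 + 5·v, 8·u·v + 5·u + 2·v - 5]].
At the point, J = [[4.5000, 7.994990], [1.5000, -1.0000]] (det J = -16.492485).
Solving J·Δ = −F gives Δ = (-1.4170, 2.1245).
Then the next iterate is (u, v)₁ = (-2.4170, 0.6245).
Round to (-2.4170, 0.6245) and repeat: F = (1.760760, -18.050105), J = [[-1.8735, 4.832617], [4.682501, -27.911332]].
Δ = (-1.2839, -0.8621), so (u, v)₂ = (-3.7009, -0.2376).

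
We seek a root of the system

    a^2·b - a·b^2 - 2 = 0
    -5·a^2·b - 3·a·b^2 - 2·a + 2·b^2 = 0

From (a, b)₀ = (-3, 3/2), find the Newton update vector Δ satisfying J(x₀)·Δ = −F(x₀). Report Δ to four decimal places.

(0.8551, -0.4795)

At (-3, 3/2): F = (18.2500, -36.7500).
Jacobian J = [[2·a·b - b^2, a^2 - 2·a·b], [-10·a·b - 3·b^2 - 2, -5·a^2 - 6·a·b + 4·b]].
At the point, J = [[-11.2500, 18.0000], [36.2500, -12.0000]] (det J = -517.5000).
Solving J·Δ = −F gives Δ = (0.8551, -0.4795).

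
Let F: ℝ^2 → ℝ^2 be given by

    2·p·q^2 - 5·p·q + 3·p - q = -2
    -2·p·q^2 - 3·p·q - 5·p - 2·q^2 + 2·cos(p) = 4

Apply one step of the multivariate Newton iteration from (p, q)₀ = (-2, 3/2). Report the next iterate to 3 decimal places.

(-0.303, 1.667)

At (-2, 3/2): F = (0.500, 18.66771).
Jacobian J = [[2·q^2 - 5·q + 3, 4·p·q - 5·p - 1], [-2·q^2 - 3·q - 2·sin(p) - 5, -4·p·q - 3·p - 4·q]].
At the point, J = [[0.000, -3.000], [-12.18141, 12.000]] (det J = -36.54422).
Solving J·Δ = −F gives Δ = (1.697, 0.167).
Then the next iterate is (p, q)₁ = (-0.303, 1.667).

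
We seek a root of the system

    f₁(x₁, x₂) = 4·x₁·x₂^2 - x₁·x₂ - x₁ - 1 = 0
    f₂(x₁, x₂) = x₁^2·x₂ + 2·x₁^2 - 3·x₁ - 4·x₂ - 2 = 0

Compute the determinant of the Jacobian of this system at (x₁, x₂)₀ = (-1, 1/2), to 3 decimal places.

J = [[4·x₂^2 - x₂ - 1, 8·x₁·x₂ - x₁], [2·x₁·x₂ + 4·x₁ - 3, x₁^2 - 4]].
At the point, J = [[-0.500, -3.000], [-8.000, -3.000]].
det J = -22.500.

-22.500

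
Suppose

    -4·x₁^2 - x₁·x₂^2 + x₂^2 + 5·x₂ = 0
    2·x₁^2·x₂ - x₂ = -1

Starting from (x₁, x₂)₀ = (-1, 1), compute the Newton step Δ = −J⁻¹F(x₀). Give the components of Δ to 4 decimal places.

At (-1, 1): F = (3.0000, 2.0000).
Jacobian J = [[-8·x₁ - x₂^2, -2·x₁·x₂ + 2·x₂ + 5], [4·x₁·x₂, 2·x₁^2 - 1]].
At the point, J = [[7.0000, 9.0000], [-4.0000, 1.0000]] (det J = 43.0000).
Solving J·Δ = −F gives Δ = (0.3488, -0.6047).

(0.3488, -0.6047)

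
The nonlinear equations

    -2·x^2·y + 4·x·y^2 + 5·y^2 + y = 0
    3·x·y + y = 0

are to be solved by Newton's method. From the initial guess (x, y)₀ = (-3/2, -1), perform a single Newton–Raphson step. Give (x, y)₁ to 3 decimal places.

(-0.100, -1.200)

At (-3/2, -1): F = (2.500, 3.500).
Jacobian J = [[-4·x·y + 4·y^2, -2·x^2 + 8·x·y + 10·y + 1], [3·y, 3·x + 1]].
At the point, J = [[-2.000, -1.500], [-3.000, -3.500]] (det J = 2.500).
Solving J·Δ = −F gives Δ = (1.400, -0.200).
Then the next iterate is (x, y)₁ = (-0.100, -1.200).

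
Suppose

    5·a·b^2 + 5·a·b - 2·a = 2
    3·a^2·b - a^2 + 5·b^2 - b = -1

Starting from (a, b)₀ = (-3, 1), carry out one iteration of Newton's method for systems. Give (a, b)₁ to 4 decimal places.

At (-3, 1): F = (-26.0000, 23.0000).
Jacobian J = [[5·b^2 + 5·b - 2, 10·a·b + 5·a], [6·a·b - 2·a, 3·a^2 + 10·b - 1]].
At the point, J = [[8.0000, -45.0000], [-12.0000, 36.0000]] (det J = -252.0000).
Solving J·Δ = −F gives Δ = (0.3929, -0.5079).
Then the next iterate is (a, b)₁ = (-2.6071, 0.4921).

(-2.6071, 0.4921)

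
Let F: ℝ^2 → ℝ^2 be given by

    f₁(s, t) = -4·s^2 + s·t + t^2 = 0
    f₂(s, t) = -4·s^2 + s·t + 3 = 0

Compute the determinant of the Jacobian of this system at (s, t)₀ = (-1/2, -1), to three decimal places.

J = [[-8·s + t, s + 2·t], [-8·s + t, s]].
At the point, J = [[3.000, -2.500], [3.000, -0.500]].
det J = 6.000.

6.000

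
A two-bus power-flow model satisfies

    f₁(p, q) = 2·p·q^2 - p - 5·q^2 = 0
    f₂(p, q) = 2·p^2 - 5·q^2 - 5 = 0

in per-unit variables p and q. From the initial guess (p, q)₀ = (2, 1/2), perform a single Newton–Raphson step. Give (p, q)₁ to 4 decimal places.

(0.7619, -1.1310)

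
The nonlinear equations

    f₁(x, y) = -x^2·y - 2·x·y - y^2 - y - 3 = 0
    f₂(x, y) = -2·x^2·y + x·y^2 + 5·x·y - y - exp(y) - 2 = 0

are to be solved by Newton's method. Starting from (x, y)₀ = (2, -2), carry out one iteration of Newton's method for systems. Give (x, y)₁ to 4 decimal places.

(0.3392, -3.7860)

At (2, -2): F = (11.0000, 3.864665).
Jacobian J = [[-2·x·y - 2·y, -x^2 - 2·x - 2·y - 1], [-4·x·y + y^2 + 5·y, -2·x^2 + 2·x·y + 5·x - exp(y) - 1]].
At the point, J = [[12.0000, -5.0000], [10.0000, -7.135335]] (det J = -35.624023).
Solving J·Δ = −F gives Δ = (-1.6608, -1.7860).
Then the next iterate is (x, y)₁ = (0.3392, -3.7860).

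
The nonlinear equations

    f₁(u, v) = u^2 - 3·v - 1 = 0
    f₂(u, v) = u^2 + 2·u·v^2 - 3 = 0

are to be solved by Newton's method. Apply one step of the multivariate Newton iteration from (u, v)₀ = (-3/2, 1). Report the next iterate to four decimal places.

At (-3/2, 1): F = (-1.7500, -3.7500).
Jacobian J = [[2·u, -3], [2·u + 2·v^2, 4·u·v]].
At the point, J = [[-3.0000, -3.0000], [-1.0000, -6.0000]] (det J = 15.0000).
Solving J·Δ = −F gives Δ = (0.0500, -0.6333).
Then the next iterate is (u, v)₁ = (-1.4500, 0.3667).

(-1.4500, 0.3667)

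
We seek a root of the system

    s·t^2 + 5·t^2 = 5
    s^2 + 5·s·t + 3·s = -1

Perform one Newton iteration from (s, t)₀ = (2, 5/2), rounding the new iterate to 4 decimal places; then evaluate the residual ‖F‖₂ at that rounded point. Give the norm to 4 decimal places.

12.9008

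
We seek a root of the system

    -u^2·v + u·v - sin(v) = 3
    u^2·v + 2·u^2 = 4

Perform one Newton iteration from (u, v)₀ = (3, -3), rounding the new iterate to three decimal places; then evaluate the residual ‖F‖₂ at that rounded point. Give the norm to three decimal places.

5.731

At (3, -3): F = (15.14112, -13.000).
Jacobian J = [[-2·u·v + v, -u^2 + u - cos(v)], [2·u·v + 4·u, u^2]].
At the point, J = [[15.000, -5.01001], [-6.000, 9.000]] (det J = 104.93995).
Solving J·Δ = −F gives Δ = (-0.678, 0.993).
Then the next iterate is (u, v)₁ = (2.322, -2.007).
Re-evaluating at (2.322, -2.007): F = (4.06722, -4.03774), so ‖F‖₂ = 5.731.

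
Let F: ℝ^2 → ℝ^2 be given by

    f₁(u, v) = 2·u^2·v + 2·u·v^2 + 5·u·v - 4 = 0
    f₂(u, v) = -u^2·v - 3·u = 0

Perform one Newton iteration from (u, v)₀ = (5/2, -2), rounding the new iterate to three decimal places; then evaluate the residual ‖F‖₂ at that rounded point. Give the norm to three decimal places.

At (5/2, -2): F = (-34.000, 5.000).
Jacobian J = [[4·u·v + 2·v^2 + 5·v, 2·u^2 + 4·u·v + 5·u], [-2·u·v - 3, -u^2]].
At the point, J = [[-22.000, 5.000], [7.000, -6.250]] (det J = 102.500).
Solving J·Δ = −F gives Δ = (-1.829, -1.249).
Then the next iterate is (u, v)₁ = (0.671, -3.249).
Re-evaluating at (0.671, -3.249): F = (-3.65991, -0.55017), so ‖F‖₂ = 3.701.

3.701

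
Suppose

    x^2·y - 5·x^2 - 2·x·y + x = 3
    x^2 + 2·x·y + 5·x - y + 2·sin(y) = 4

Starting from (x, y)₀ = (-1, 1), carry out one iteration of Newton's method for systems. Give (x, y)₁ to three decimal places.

At (-1, 1): F = (-6.000, -9.31706).
Jacobian J = [[2·x·y - 10·x - 2·y + 1, x^2 - 2·x], [2·x + 2·y + 5, 2·x + 2·cos(y) - 1]].
At the point, J = [[7.000, 3.000], [5.000, -1.91940]] (det J = -28.43577).
Solving J·Δ = −F gives Δ = (1.388, -1.239).
Then the next iterate is (x, y)₁ = (0.388, -0.239).

(0.388, -0.239)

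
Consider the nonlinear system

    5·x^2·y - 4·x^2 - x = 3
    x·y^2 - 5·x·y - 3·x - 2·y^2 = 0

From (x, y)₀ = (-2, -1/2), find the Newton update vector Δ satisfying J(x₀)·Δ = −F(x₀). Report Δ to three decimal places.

At (-2, -1/2): F = (-27.000, 0.000).
Jacobian J = [[10·x·y - 8·x - 1, 5·x^2], [y^2 - 5·y - 3, 2·x·y - 5·x - 4·y]].
At the point, J = [[25.000, 20.000], [-0.250, 14.000]] (det J = 355.000).
Solving J·Δ = −F gives Δ = (1.065, 0.019).

(1.065, 0.019)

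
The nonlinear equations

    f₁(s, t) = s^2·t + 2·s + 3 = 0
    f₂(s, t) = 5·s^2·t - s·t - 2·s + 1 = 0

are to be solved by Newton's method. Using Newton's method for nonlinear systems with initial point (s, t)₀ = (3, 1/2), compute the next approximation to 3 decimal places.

(-1.338, 1.410)

At (3, 1/2): F = (13.500, 16.000).
Jacobian J = [[2·s·t + 2, s^2], [10·s·t - t - 2, 5·s^2 - s]].
At the point, J = [[5.000, 9.000], [12.500, 42.000]] (det J = 97.500).
Solving J·Δ = −F gives Δ = (-4.338, 0.910).
Then the next iterate is (s, t)₁ = (-1.338, 1.410).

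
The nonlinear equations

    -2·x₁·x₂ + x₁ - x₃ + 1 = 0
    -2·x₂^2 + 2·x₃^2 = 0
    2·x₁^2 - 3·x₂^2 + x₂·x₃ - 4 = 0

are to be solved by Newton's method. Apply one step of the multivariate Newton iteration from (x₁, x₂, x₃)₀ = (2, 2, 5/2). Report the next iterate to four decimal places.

At (2, 2, 5/2): F = (-7.5000, 4.5000, -3.0000).
Jacobian J = [[-2·x₂ + 1, -2·x₁, -1], [0, -4·x₂, 4·x₃], [4·x₁, -6·x₂ + x₃, x₂]].
At the point, J = [[-3.0000, -4.0000, -1.0000], [0.0000, -8.0000, 10.0000], [8.0000, -9.5000, 2.0000]] (det J = -621.0000).
Solving J·Δ = −F gives Δ = (-0.5954, -1.0966, -1.3273).
Then the next iterate is (x₁, x₂, x₃)₁ = (1.4046, 0.9034, 1.1727).

(1.4046, 0.9034, 1.1727)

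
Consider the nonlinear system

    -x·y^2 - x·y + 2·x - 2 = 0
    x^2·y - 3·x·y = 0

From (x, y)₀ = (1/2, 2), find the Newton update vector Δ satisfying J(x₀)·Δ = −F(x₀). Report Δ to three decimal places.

(-0.250, -1.200)

At (1/2, 2): F = (-4.000, -2.500).
Jacobian J = [[-y^2 - y + 2, -2·x·y - x], [2·x·y - 3·y, x^2 - 3·x]].
At the point, J = [[-4.000, -2.500], [-4.000, -1.250]] (det J = -5.000).
Solving J·Δ = −F gives Δ = (-0.250, -1.200).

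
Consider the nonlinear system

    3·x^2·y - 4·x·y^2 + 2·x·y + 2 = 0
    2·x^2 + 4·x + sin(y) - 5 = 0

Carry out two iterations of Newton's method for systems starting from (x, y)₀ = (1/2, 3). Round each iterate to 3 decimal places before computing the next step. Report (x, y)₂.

(0.733, 1.497)

At (1/2, 3): F = (-10.750, -2.35888).
Jacobian J = [[6·x·y - 4·y^2 + 2·y, 3·x^2 - 8·x·y + 2·x], [4·x + 4, cos(y)]].
At the point, J = [[-21.000, -10.250], [6.000, -0.98999]] (det J = 82.28984).
Solving J·Δ = −F gives Δ = (0.164, -1.386).
Then the next iterate is (x, y)₁ = (0.664, 1.614).
Round to (0.664, 1.614) and repeat: F = (-0.64066, -0.46314), J = [[-0.76181, -5.92288], [6.656, -0.04319]].
Δ = (0.069, -0.117), so (x, y)₂ = (0.733, 1.497).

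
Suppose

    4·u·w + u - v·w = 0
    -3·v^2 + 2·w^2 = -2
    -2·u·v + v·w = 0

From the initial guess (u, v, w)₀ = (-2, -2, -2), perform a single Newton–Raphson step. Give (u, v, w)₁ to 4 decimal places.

(-0.9714, -1.3857, -1.3286)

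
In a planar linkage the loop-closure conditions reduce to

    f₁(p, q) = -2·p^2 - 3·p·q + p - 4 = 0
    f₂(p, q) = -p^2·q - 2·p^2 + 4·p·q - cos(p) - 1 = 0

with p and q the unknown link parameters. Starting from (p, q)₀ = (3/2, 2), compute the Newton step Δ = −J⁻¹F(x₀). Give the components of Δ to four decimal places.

(-0.9371, -1.2648)

At (3/2, 2): F = (-16.0000, 1.929263).
Jacobian J = [[-4·p - 3·q + 1, -3·p], [-2·p·q - 4·p + 4·q + sin(p), -p^2 + 4·p]].
At the point, J = [[-11.0000, -4.5000], [-3.002505, 3.7500]] (det J = -54.761273).
Solving J·Δ = −F gives Δ = (-0.9371, -1.2648).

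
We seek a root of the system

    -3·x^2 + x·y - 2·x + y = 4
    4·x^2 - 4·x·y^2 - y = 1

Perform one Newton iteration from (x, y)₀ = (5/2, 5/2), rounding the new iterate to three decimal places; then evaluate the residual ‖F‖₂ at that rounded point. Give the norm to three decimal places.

13.701

At (5/2, 5/2): F = (-19.000, -41.000).
Jacobian J = [[-6·x + y - 2, x + 1], [8·x - 4·y^2, -8·x·y - 1]].
At the point, J = [[-14.500, 3.500], [-5.000, -51.000]] (det J = 757.000).
Solving J·Δ = −F gives Δ = (-1.470, -0.660).
Then the next iterate is (x, y)₁ = (1.030, 1.840).
Re-evaluating at (1.030, 1.840): F = (-5.50750, -12.54507), so ‖F‖₂ = 13.701.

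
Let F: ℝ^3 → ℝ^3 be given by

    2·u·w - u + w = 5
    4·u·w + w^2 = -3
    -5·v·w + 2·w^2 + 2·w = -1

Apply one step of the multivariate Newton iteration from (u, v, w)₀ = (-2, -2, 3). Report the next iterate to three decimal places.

At (-2, -2, 3): F = (-12.000, -12.000, 55.000).
Jacobian J = [[2·w - 1, 0, 2·u + 1], [4·w, 0, 4·u + 2·w], [0, -5·w, -5·v + 4·w + 2]].
At the point, J = [[5.000, 0.000, -3.000], [12.000, 0.000, -2.000], [0.000, -15.000, 24.000]] (det J = 390.000).
Solving J·Δ = −F gives Δ = (0.462, -1.503, -3.231).
Then the next iterate is (u, v, w)₁ = (-1.538, -3.503, -0.231).

(-1.538, -3.503, -0.231)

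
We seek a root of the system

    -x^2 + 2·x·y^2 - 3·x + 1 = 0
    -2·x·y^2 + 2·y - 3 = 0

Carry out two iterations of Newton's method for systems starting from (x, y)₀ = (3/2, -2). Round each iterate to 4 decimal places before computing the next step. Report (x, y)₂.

(-1.4260, -0.4919)

At (3/2, -2): F = (6.2500, -19.0000).
Jacobian J = [[-2·x + 2·y^2 - 3, 4·x·y], [-2·y^2, -4·x·y + 2]].
At the point, J = [[2.0000, -12.0000], [-8.0000, 14.0000]] (det J = -68.0000).
Solving J·Δ = −F gives Δ = (-2.0662, 0.1765).
Then the next iterate is (x, y)₁ = (-0.5662, -1.8235).
Round to (-0.5662, -1.8235) and repeat: F = (-1.387385, -2.881598), J = [[4.782704, 4.129863], [-6.650304, -2.129863]].
Δ = (-0.8598, 1.3316), so (x, y)₂ = (-1.4260, -0.4919).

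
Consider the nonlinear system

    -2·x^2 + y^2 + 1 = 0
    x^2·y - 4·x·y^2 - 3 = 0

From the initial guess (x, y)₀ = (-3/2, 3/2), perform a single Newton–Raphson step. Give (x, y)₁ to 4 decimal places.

At (-3/2, 3/2): F = (-1.2500, 13.8750).
Jacobian J = [[-4·x, 2·y], [2·x·y - 4·y^2, x^2 - 8·x·y]].
At the point, J = [[6.0000, 3.0000], [-13.5000, 20.2500]] (det J = 162.0000).
Solving J·Δ = −F gives Δ = (0.4132, -0.4097).
Then the next iterate is (x, y)₁ = (-1.0868, 1.0903).

(-1.0868, 1.0903)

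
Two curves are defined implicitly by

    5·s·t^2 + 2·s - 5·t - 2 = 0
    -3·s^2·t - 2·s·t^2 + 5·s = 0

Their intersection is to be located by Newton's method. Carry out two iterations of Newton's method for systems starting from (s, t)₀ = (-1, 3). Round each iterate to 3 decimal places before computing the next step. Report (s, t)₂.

At (-1, 3): F = (-64.000, 4.000).
Jacobian J = [[5·t^2 + 2, 10·s·t - 5], [-6·s·t - 2·t^2 + 5, -3·s^2 - 4·s·t]].
At the point, J = [[47.000, -35.000], [5.000, 9.000]] (det J = 598.000).
Solving J·Δ = −F gives Δ = (0.729, -0.849).
Then the next iterate is (s, t)₁ = (-0.271, 2.151).
Round to (-0.271, 2.151) and repeat: F = (-19.56632, 0.67881), J = [[25.13400, -10.82921], [-0.75608, 2.11136]].
Δ = (0.757, -0.051), so (s, t)₂ = (0.486, 2.100).

(0.486, 2.100)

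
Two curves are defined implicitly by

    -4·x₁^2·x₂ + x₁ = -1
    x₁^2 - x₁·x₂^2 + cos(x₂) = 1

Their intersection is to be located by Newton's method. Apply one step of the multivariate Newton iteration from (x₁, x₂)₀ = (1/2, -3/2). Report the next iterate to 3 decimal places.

(0.150, -0.953)

At (1/2, -3/2): F = (3.000, -1.80426).
Jacobian J = [[-8·x₁·x₂ + 1, -4·x₁^2], [2·x₁ - x₂^2, -2·x₁·x₂ - sin(x₂)]].
At the point, J = [[7.000, -1.000], [-1.250, 2.49749]] (det J = 16.23246).
Solving J·Δ = −F gives Δ = (-0.350, 0.547).
Then the next iterate is (x₁, x₂)₁ = (0.150, -0.953).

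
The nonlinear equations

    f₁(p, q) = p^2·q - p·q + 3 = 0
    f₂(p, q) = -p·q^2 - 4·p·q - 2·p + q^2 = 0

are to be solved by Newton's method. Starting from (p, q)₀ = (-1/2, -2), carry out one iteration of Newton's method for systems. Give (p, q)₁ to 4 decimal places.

(-0.9714, -1.4857)

At (-1/2, -2): F = (1.5000, 3.0000).
Jacobian J = [[2·p·q - q, p^2 - p], [-q^2 - 4·q - 2, -2·p·q - 4·p + 2·q]].
At the point, J = [[4.0000, 0.7500], [2.0000, -4.0000]] (det J = -17.5000).
Solving J·Δ = −F gives Δ = (-0.4714, 0.5143).
Then the next iterate is (p, q)₁ = (-0.9714, -1.4857).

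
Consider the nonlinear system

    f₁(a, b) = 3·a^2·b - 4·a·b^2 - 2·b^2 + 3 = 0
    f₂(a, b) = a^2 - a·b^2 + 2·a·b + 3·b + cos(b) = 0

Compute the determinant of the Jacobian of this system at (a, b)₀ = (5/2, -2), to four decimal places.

J = [[6·a·b - 4·b^2, 3·a^2 - 8·a·b - 4·b], [2·a - b^2 + 2·b, -2·a·b + 2·a - sin(b) + 3]].
At the point, J = [[-46.0000, 66.7500], [-3.0000, 18.909297]].
det J = -669.5777.

-669.5777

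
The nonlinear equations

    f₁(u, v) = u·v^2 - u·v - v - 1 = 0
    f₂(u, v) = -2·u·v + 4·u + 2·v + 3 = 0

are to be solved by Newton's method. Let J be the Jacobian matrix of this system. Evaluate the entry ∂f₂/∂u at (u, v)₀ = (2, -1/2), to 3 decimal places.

5.000

∂f₂/∂u = -2·v + 4.
At (2, -1/2) this is 5.000.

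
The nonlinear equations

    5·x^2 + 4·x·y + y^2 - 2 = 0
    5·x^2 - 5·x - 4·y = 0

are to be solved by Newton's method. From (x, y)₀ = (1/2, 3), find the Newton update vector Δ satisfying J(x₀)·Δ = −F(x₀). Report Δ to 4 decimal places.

At (1/2, 3): F = (14.2500, -13.2500).
Jacobian J = [[10·x + 4·y, 4·x + 2·y], [10·x - 5, -4]].
At the point, J = [[17.0000, 8.0000], [0.0000, -4.0000]] (det J = -68.0000).
Solving J·Δ = −F gives Δ = (0.7206, -3.3125).

(0.7206, -3.3125)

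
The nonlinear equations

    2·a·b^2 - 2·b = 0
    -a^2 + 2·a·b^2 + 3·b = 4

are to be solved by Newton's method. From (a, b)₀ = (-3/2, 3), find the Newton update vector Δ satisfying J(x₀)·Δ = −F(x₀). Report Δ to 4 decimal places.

(-0.0667, -1.7100)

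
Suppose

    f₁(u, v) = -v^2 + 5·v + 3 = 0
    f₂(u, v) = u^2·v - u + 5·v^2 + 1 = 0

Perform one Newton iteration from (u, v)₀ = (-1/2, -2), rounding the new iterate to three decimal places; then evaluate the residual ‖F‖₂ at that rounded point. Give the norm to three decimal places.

4.299

At (-1/2, -2): F = (-11.000, 21.000).
Jacobian J = [[0, -2·v + 5], [2·u·v - 1, u^2 + 10·v]].
At the point, J = [[0.000, 9.000], [1.000, -19.750]] (det J = -9.000).
Solving J·Δ = −F gives Δ = (3.139, 1.222).
Then the next iterate is (u, v)₁ = (2.639, -0.778).
Re-evaluating at (2.639, -0.778): F = (-1.49528, -4.03082), so ‖F‖₂ = 4.299.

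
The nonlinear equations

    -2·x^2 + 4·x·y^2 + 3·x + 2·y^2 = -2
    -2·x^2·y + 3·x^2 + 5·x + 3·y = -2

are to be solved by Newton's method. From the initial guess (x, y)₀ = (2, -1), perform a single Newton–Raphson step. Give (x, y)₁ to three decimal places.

At (2, -1): F = (10.000, 29.000).
Jacobian J = [[-4·x + 4·y^2 + 3, 8·x·y + 4·y], [-4·x·y + 6·x + 5, -2·x^2 + 3]].
At the point, J = [[-1.000, -20.000], [25.000, -5.000]] (det J = 505.000).
Solving J·Δ = −F gives Δ = (-1.050, 0.552).
Then the next iterate is (x, y)₁ = (0.950, -0.448).

(0.950, -0.448)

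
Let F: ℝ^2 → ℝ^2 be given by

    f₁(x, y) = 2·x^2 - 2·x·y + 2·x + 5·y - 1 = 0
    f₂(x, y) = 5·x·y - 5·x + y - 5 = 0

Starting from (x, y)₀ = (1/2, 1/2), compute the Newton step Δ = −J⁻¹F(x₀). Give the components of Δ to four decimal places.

(-1.5488, 0.5366)

At (1/2, 1/2): F = (2.5000, -5.7500).
Jacobian J = [[4·x - 2·y + 2, -2·x + 5], [5·y - 5, 5·x + 1]].
At the point, J = [[3.0000, 4.0000], [-2.5000, 3.5000]] (det J = 20.5000).
Solving J·Δ = −F gives Δ = (-1.5488, 0.5366).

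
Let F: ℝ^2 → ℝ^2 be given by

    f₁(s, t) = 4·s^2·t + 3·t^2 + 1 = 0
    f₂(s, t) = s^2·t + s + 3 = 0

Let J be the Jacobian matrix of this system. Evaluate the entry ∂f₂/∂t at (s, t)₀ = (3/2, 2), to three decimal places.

2.250

∂f₂/∂t = s^2.
At (3/2, 2) this is 2.250.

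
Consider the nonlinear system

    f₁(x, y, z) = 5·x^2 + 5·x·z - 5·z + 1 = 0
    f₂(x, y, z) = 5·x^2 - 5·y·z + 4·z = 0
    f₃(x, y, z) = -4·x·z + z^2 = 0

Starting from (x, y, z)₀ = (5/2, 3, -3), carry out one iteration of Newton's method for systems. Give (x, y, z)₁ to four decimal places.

At (5/2, 3, -3): F = (9.7500, 64.2500, 39.0000).
Jacobian J = [[10·x + 5·z, 0, 5·x - 5], [10·x, -5·z, -5·y + 4], [-4·z, 0, -4·x + 2·z]].
At the point, J = [[10.0000, 0.0000, 7.5000], [25.0000, 15.0000, -11.0000], [12.0000, 0.0000, -16.0000]] (det J = -3750.0000).
Solving J·Δ = −F gives Δ = (-1.7940, -0.4925, 1.0920).
Then the next iterate is (x, y, z)₁ = (0.7060, 2.5075, -1.9080).

(0.7060, 2.5075, -1.9080)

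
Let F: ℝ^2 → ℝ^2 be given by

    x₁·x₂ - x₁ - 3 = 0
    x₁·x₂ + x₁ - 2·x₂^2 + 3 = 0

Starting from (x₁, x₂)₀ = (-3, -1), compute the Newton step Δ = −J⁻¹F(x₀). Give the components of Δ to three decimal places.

At (-3, -1): F = (3.000, 1.000).
Jacobian J = [[x₂ - 1, x₁], [x₂ + 1, x₁ - 4·x₂]].
At the point, J = [[-2.000, -3.000], [0.000, 1.000]] (det J = -2.000).
Solving J·Δ = −F gives Δ = (3.000, -1.000).

(3.000, -1.000)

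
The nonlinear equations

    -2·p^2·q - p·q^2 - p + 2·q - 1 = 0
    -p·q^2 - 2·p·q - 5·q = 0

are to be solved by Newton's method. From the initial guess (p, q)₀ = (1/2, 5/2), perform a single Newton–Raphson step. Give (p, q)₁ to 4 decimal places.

(0.6151, 0.2153)

At (1/2, 5/2): F = (-0.8750, -18.1250).
Jacobian J = [[-4·p·q - q^2 - 1, -2·p^2 - 2·p·q + 2], [-q^2 - 2·q, -2·p·q - 2·p - 5]].
At the point, J = [[-12.2500, -1.0000], [-11.2500, -8.5000]] (det J = 92.8750).
Solving J·Δ = −F gives Δ = (0.1151, -2.2847).
Then the next iterate is (p, q)₁ = (0.6151, 0.2153).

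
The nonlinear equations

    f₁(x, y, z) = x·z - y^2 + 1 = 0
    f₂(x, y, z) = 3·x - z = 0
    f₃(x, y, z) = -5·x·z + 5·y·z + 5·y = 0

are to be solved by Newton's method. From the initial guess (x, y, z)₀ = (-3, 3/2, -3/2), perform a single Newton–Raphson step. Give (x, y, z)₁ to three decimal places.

At (-3, 3/2, -3/2): F = (3.250, -7.500, -26.250).
Jacobian J = [[z, -2·y, x], [3, 0, -1], [-5·z, 5·z + 5, -5·x + 5·y]].
At the point, J = [[-1.500, -3.000, -3.000], [3.000, 0.000, -1.000], [7.500, -2.500, 22.500]] (det J = 251.250).
Solving J·Δ = −F gives Δ = (2.585, -0.463, 0.254).
Then the next iterate is (x, y, z)₁ = (-0.415, 1.037, -1.246).

(-0.415, 1.037, -1.246)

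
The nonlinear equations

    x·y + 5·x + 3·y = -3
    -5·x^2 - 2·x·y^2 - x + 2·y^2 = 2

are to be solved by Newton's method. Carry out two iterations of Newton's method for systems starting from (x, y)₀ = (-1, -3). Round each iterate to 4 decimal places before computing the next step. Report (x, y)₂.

At (-1, -3): F = (-8.0000, 30.0000).
Jacobian J = [[y + 5, x + 3], [-10·x - 2·y^2 - 1, -4·x·y + 4·y]].
At the point, J = [[2.0000, 2.0000], [-9.0000, -24.0000]] (det J = -30.0000).
Solving J·Δ = −F gives Δ = (4.4000, -0.4000).
Then the next iterate is (x, y)₁ = (3.4000, -3.4000).
Round to (3.4000, -3.4000) and repeat: F = (-1.7600, -118.6880), J = [[1.6000, 6.4000], [-58.1200, 32.6400]].
Δ = (-1.6553, 0.6888), so (x, y)₂ = (1.7447, -2.7112).

(1.7447, -2.7112)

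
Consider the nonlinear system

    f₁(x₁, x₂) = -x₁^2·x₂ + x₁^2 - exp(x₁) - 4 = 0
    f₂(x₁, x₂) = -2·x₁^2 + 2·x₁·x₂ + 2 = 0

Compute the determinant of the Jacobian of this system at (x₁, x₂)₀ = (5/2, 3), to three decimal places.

J = [[-2·x₁·x₂ + 2·x₁ - exp(x₁), -x₁^2], [-4·x₁ + 2·x₂, 2·x₁]].
At the point, J = [[-22.18249, -6.250], [-4.000, 5.000]].
det J = -135.912.

-135.912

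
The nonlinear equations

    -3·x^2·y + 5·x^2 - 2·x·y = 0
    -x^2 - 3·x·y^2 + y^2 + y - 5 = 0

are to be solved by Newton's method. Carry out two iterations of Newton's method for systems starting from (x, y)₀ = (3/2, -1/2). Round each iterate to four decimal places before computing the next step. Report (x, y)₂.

(0.3137, 1.4720)

At (3/2, -1/2): F = (16.1250, -8.6250).
Jacobian J = [[-6·x·y + 10·x - 2·y, -3·x^2 - 2·x], [-2·x - 3·y^2, -6·x·y + 2·y + 1]].
At the point, J = [[20.5000, -9.7500], [-3.7500, 4.5000]] (det J = 55.6875).
Solving J·Δ = −F gives Δ = (0.2071, 2.0892).
Then the next iterate is (x, y)₁ = (1.7071, 1.5892).
Round to (1.7071, 1.5892) and repeat: F = (-4.748589, -16.733567), J = [[-2.384940, -12.156771], [-10.990870, -12.099140]].
Δ = (-1.3934, -0.1172), so (x, y)₂ = (0.3137, 1.4720).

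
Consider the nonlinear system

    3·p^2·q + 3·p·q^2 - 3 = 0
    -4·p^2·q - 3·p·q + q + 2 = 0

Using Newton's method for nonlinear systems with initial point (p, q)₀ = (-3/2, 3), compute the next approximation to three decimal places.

(-1.334, 1.852)

At (-3/2, 3): F = (-23.250, -8.500).
Jacobian J = [[6·p·q + 3·q^2, 3·p^2 + 6·p·q], [-8·p·q - 3·q, -4·p^2 - 3·p + 1]].
At the point, J = [[0.000, -20.250], [27.000, -3.500]] (det J = 546.750).
Solving J·Δ = −F gives Δ = (0.166, -1.148).
Then the next iterate is (p, q)₁ = (-1.334, 1.852).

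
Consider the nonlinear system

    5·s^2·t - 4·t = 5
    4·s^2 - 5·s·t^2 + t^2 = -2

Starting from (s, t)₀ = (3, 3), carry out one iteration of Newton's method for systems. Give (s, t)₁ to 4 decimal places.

(2.0590, 2.1876)

At (3, 3): F = (118.0000, -88.0000).
Jacobian J = [[10·s·t, 5·s^2 - 4], [8·s - 5·t^2, -10·s·t + 2·t]].
At the point, J = [[90.0000, 41.0000], [-21.0000, -84.0000]] (det J = -6699.0000).
Solving J·Δ = −F gives Δ = (-0.9410, -0.8124).
Then the next iterate is (s, t)₁ = (2.0590, 2.1876).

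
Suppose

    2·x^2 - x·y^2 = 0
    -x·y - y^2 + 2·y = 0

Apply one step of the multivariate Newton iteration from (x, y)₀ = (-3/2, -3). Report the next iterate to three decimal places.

(-1.539, -0.935)

At (-3/2, -3): F = (18.000, -19.500).
Jacobian J = [[4·x - y^2, -2·x·y], [-y, -x - 2·y + 2]].
At the point, J = [[-15.000, -9.000], [3.000, 9.500]] (det J = -115.500).
Solving J·Δ = −F gives Δ = (-0.039, 2.065).
Then the next iterate is (x, y)₁ = (-1.539, -0.935).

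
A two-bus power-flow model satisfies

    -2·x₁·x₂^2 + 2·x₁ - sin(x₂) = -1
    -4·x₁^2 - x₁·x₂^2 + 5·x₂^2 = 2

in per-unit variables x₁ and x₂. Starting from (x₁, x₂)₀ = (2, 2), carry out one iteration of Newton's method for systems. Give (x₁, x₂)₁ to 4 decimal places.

At (2, 2): F = (-11.909297, -6.0000).
Jacobian J = [[-2·x₂^2 + 2, -4·x₁·x₂ - cos(x₂)], [-8·x₁ - x₂^2, -2·x₁·x₂ + 10·x₂]].
At the point, J = [[-6.0000, -15.583853], [-20.0000, 12.0000]] (det J = -383.677063).
Solving J·Δ = −F gives Δ = (-0.6162, -0.5270).
Then the next iterate is (x₁, x₂)₁ = (1.3838, 1.4730).

(1.3838, 1.4730)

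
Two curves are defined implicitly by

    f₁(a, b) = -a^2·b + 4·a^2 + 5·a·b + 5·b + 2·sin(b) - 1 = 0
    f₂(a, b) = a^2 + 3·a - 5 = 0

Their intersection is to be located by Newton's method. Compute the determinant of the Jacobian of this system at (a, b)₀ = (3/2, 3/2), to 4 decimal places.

-62.3488

J = [[-2·a·b + 8·a + 5·b, -a^2 + 5·a + 2·cos(b) + 5], [2·a + 3, 0]].
At the point, J = [[15.0000, 10.391474], [6.0000, 0.0000]].
det J = -62.3488.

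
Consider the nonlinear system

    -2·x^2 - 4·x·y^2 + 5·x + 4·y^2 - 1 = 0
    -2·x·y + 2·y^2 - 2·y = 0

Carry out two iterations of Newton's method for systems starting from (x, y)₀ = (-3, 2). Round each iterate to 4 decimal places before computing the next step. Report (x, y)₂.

At (-3, 2): F = (30.0000, 16.0000).
Jacobian J = [[-4·x - 4·y^2 + 5, -8·x·y + 8·y], [-2·y, -2·x + 4·y - 2]].
At the point, J = [[1.0000, 64.0000], [-4.0000, 12.0000]] (det J = 268.0000).
Solving J·Δ = −F gives Δ = (2.4776, -0.5075).
Then the next iterate is (x, y)₁ = (-0.5224, 1.4925).
Round to (-0.5224, 1.4925) and repeat: F = (9.407123, 3.029476), J = [[-1.820625, 18.177456], [-2.9850, 5.0148]].
Δ = (0.1749, -0.5000), so (x, y)₂ = (-0.3475, 0.9925).

(-0.3475, 0.9925)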